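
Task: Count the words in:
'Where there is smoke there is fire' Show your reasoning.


Split into words: Where | there | is | smoke | there | is | fire = 7 words.

7


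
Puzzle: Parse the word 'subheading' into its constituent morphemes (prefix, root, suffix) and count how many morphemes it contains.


Step 1: Identify prefix: 'sub' (meaning: below)
Step 2: Identify root: 'head'
Step 3: Identify suffix(es): 'ing'
Decomposition: sub- (prefix: below) + head (root) + -ing (suffix: ongoing/result)
Total morphemes: 3

3 morphemes (sub- (prefix: below) + head (root) + -ing (suffix: ongoing/result))


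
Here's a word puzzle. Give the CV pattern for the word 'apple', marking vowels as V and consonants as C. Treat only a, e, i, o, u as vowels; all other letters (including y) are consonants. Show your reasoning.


Letter mapping: a = V, p = C, p = C, l = C, e = V.

VCCCV


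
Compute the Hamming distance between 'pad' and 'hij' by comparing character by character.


Alignment:
Position 1: 'p' vs 'h' = DIFFER
Position 2: 'a' vs 'i' = DIFFER
Position 3: 'd' vs 'j' = DIFFER
Total differences: 3

3


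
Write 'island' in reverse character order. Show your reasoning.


Reverse 'island' character by character: 'dnalsi'.

dnalsi


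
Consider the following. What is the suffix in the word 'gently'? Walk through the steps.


The word 'gently' = 'gentle' (root) + '-ly' (suffix). The suffix is '-ly'.

ly


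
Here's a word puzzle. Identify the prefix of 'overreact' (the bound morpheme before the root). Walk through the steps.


The word 'overreact' = 'over' (prefix) + 'react' (root). The prefix is 'over'.

over


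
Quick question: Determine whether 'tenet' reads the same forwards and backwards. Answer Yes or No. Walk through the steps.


Forward: 'tenet'
Reversed: 'tenet'
They are identical.

Yes


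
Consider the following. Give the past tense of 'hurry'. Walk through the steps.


Apply rule: Change -y to -ied. 'hurry' becomes 'hurried'.

hurried


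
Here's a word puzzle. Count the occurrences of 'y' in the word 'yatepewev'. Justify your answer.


Letter 'y' in 'yatepewev': found at position(s) 1 = 1 occurrence(s).

1


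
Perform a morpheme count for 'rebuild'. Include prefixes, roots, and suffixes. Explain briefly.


Decomposition: re- (prefix) + build (root) = 2 morpheme(s)

2 morphemes


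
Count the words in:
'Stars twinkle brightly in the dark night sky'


Split into words: Stars | twinkle | brightly | in | the | dark | night | sky = 8 words.

8


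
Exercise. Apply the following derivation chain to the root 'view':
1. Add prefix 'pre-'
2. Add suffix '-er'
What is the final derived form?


Step 1: Add prefix 'pre-' to 'view' = 'preview'
Step 2: Add suffix '-er' to 'preview' = 'previewer'

previewer


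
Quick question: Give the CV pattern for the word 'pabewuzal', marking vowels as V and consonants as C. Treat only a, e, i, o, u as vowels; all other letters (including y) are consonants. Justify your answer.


Letter mapping: p = C, a = V, b = C, e = V, w = C, u = V, z = C, a = V, l = C.

CVCVCVCVC


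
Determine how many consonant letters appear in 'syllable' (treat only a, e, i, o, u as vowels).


Consonants in 'syllable': s, y, l, l, b, l = 6 consonants.

6


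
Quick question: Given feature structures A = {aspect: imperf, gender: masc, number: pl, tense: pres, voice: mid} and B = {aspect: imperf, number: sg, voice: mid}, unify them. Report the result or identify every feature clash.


Compare features:
aspect: A=imperf vs B=imperf -> unified: imperf
gender: A=masc vs B=_ -> unified: masc
number: A=pl vs B=sg -> CLASH
tense: A=pres vs B=_ -> unified: pres
voice: A=mid vs B=mid -> unified: mid
Clash detected on feature 'number' (pl vs sg); unification fails.

CLASH on 'number' (pl vs sg)


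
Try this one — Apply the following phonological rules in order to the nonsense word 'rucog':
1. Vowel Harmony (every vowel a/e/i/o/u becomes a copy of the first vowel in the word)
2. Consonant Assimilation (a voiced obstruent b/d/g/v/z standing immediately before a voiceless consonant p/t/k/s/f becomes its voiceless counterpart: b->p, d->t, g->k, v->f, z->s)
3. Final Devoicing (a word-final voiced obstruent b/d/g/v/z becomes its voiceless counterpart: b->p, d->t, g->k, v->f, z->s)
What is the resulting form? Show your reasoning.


Starting form: 'rucog'
Rule 1: Vowel Harmony: all vowels become 'u' (matching first vowel). 'rucog' -> 'rucug'
Rule 2: Consonant Assimilation: no voiced obstruent (b/d/g/v/z) stands immediately before a voiceless consonant (p/t/k/s/f). No change.
Rule 3: Final Devoicing: word-final voiced obstruent 'g' becomes voiceless 'k'. 'rucug' -> 'rucuk'
Final form: 'rucuk'

rucuk


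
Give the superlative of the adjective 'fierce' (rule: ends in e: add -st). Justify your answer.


Apply superlative formation (ends in e: add -st): 'fierce' -> 'fiercest'.

fiercest


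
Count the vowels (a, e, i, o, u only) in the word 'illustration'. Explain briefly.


Vowels in 'illustration': i, u, a, i, o = 5 vowels.

5


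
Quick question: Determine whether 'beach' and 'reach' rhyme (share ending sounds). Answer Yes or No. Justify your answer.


Rime (stressed vowel + following sounds) of 'beach': -each = /iːtʃ/
Rime of 'reach': -each = /iːtʃ/
/iːtʃ/ and /iːtʃ/ are the same ending sound, so the words rhyme.

Yes


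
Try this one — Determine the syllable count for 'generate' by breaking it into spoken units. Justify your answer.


Break 'generate' into syllables: gen-er-ate -> gen | er | ate = 3 syllables

3 syllables


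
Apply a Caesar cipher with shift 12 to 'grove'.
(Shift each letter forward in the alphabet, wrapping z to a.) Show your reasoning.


Shift each letter by 12: g -> s, r -> d, o -> a, v -> h, e -> q. Result: 'sdahq'.

sdahq


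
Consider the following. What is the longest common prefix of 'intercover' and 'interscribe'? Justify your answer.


Compare from the start: 5 characters match: 'inter'. Mismatch at position 6: 'c' vs 's'.

inter


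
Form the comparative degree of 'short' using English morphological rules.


Apply comparative formation (add -er): 'short' -> 'shorter'.

shorter


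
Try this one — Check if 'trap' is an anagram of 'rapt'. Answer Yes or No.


Sorted letters of 'trap': 'aprt'
Sorted letters of 'rapt': 'aprt'
They match.

Yes


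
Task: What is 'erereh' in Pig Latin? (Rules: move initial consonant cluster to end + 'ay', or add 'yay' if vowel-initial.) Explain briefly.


'erereh' starts with a vowel, so add 'yay': 'ererehyay'.

ererehyay


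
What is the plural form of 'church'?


Apply rule: Add -es (sibilant/fricative ending). 'church' becomes 'churches'.

churches


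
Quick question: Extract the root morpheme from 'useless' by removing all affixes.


Remove suffix '-less' from 'useless' to get root 'use'.

use


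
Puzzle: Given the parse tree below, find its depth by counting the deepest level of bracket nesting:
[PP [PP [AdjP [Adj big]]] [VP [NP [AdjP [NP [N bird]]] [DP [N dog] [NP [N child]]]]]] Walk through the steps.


Count bracket nesting levels:
'[' at pos 0: depth = 1
'[' at pos 4: depth = 2
'[' at pos 8: depth = 3
'[' at pos 14: depth = 4
'[' at pos 26: depth = 2
'[' at pos 30: depth = 3
'[' at pos 34: depth = 4
'[' at pos 40: depth = 5
'[' at pos 44: depth = 6
'[' at pos 55: depth = 4
'[' at pos 59: depth = 5
'[' at pos 67: depth = 5
'[' at pos 71: depth = 6
Maximum depth reached: 6

6


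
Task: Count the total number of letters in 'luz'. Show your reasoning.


Spell out 'luz' and number each letter: l(1), u(2), z(3). Total: 3 letters.

3


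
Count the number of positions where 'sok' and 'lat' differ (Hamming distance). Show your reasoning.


Alignment:
Position 1: 's' vs 'l' = DIFFER
Position 2: 'o' vs 'a' = DIFFER
Position 3: 'k' vs 't' = DIFFER
Total differences: 3

3


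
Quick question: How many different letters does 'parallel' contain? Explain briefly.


Unique letters in 'parallel': {a, e, l, p, r} = 5 distinct letters.

5


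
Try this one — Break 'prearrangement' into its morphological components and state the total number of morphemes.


Step 1: Identify prefix: 'pre' (meaning: before)
Step 2: Identify root: 'arrange'
Step 3: Identify suffix(es): 'ment'
Decomposition: pre- (prefix: before) + arrange (root) + -ment (suffix: action/result)
Total morphemes: 3

3 morphemes (pre- (prefix: before) + arrange (root) + -ment (suffix: action/result))


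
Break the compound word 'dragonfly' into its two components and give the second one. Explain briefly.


Split 'dragonfly' into 'dragon' + 'fly'. The second part is 'fly'.

fly


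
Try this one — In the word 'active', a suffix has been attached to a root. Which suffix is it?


The word 'active' = 'act' (root) + '-ive' (suffix). The suffix is '-ive'.

ive


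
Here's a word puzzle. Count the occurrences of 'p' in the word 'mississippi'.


Letter 'p' in 'mississippi': found at position(s) 9, 10 = 2 occurrence(s).

2


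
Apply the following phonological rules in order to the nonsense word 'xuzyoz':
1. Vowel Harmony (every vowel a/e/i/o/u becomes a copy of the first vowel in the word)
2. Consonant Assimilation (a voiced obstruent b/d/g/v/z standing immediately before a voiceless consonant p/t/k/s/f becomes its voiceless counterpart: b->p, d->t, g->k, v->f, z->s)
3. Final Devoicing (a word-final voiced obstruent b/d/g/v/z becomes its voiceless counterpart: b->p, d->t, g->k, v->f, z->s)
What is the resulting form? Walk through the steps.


Starting form: 'xuzyoz'
Rule 1: Vowel Harmony: all vowels become 'u' (matching first vowel). 'xuzyoz' -> 'xuzyuz'
Rule 2: Consonant Assimilation: no voiced obstruent (b/d/g/v/z) stands immediately before a voiceless consonant (p/t/k/s/f). No change.
Rule 3: Final Devoicing: word-final voiced obstruent 'z' becomes voiceless 's'. 'xuzyuz' -> 'xuzyus'
Final form: 'xuzyus'

xuzyus


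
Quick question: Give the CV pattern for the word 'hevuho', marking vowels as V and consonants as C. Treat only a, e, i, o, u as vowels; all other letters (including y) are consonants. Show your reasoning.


Letter mapping: h = C, e = V, v = C, u = V, h = C, o = V.

CVCVCV


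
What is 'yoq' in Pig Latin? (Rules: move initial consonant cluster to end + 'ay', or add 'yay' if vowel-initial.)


'yoq': move consonant cluster 'y' to end and add 'ay': 'oqyay'.

oqyay


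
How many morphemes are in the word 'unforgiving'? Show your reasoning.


Decomposition: un- (prefix) + forgive (root) + -ing (suffix) = 3 morpheme(s)

3 morphemes


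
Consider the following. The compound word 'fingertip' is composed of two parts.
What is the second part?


Split 'fingertip' into 'finger' + 'tip'. The second part is 'tip'.

tip


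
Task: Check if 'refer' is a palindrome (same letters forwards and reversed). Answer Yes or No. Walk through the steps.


Forward: 'refer'
Reversed: 'refer'
They are identical.

Yes


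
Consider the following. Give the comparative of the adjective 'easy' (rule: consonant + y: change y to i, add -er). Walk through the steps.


Apply comparative formation (consonant + y: change y to i, add -er): 'easy' -> 'easier'.

easier


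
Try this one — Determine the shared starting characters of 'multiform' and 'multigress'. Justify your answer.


Compare from the start: 5 characters match: 'multi'. Mismatch at position 6: 'f' vs 'g'.

multi


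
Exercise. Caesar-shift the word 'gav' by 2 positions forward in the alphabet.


Shift each letter by 2: g -> i, a -> c, v -> x. Result: 'icx'.

icx


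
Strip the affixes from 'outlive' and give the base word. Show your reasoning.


Remove prefix 'out' from 'outlive' to get root 'live'.

live


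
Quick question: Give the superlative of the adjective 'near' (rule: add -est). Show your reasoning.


Apply superlative formation (add -est): 'near' -> 'nearest'.

nearest


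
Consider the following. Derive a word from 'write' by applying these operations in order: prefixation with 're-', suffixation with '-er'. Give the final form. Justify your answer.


Step 1: Add prefix 're-' to 'write' = 'rewrite'
Step 2: Add suffix '-er' to 'rewrite' = 'rewriter'

rewriter


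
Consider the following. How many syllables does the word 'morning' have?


Break 'morning' into syllables: morn-ing -> morn | ing = 2 syllables

2 syllables


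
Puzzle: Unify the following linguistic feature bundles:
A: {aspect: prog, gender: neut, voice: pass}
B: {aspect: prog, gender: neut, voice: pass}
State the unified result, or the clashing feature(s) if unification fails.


Compare features:
aspect: A=prog vs B=prog -> unified: prog
gender: A=neut vs B=neut -> unified: neut
voice: A=pass vs B=pass -> unified: pass
No clashes found.

Unified: {aspect: prog, gender: neut, voice: pass}


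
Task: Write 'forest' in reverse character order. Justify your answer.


Reverse 'forest' character by character: 'tserof'.

tserof


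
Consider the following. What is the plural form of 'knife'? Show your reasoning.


Apply rule: Change -fe to -ves. 'knife' becomes 'knives'.

knives


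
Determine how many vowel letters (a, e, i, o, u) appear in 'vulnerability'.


Vowels in 'vulnerability': u, e, a, i, i = 5 vowels.

5


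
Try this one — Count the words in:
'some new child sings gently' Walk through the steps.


Split into words: some | new | child | sings | gently = 5 words.

5


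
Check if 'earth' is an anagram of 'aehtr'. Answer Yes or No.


Sorted letters of 'earth': 'aehrt'
Sorted letters of 'aehtr': 'aehrt'
They match.

Yes


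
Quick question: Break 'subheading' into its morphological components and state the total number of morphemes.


Step 1: Identify prefix: 'sub' (meaning: below)
Step 2: Identify root: 'head'
Step 3: Identify suffix(es): 'ing'
Decomposition: sub- (prefix: below) + head (root) + -ing (suffix: ongoing/result)
Total morphemes: 3

3 morphemes (sub- (prefix: below) + head (root) + -ing (suffix: ongoing/result))


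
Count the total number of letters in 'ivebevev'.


Spell out 'ivebevev' and number each letter: i(1), v(2), e(3), b(4), e(5), v(6), e(7), v(8). Total: 8 letters.

8


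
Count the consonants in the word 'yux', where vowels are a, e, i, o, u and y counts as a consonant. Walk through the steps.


Consonants in 'yux': y, x = 2 consonants.

2


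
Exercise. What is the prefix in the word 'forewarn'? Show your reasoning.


The word 'forewarn' = 'fore' (prefix) + 'warn' (root). The prefix is 'fore'.

fore


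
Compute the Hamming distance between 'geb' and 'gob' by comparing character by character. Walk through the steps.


Alignment:
Position 1: 'g' vs 'g' = match
Position 2: 'e' vs 'o' = DIFFER
Position 3: 'b' vs 'b' = match
Total differences: 1

1


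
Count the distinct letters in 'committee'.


Unique letters in 'committee': {c, e, i, m, o, t} = 6 distinct letters.

6


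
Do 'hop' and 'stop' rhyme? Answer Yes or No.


Rime (stressed vowel + following sounds) of 'hop': -op = /ɒp/
Rime of 'stop': -op = /ɒp/
/ɒp/ and /ɒp/ are the same ending sound, so the words rhyme.

Yes


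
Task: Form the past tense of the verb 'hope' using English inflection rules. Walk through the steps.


Apply rule: Add -d (word ends in -e). 'hope' becomes 'hoped'.

hoped


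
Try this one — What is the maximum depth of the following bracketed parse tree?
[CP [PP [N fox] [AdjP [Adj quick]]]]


Count bracket nesting levels:
'[' at pos 0: depth = 1
'[' at pos 4: depth = 2
'[' at pos 8: depth = 3
'[' at pos 16: depth = 3
'[' at pos 22: depth = 4
Maximum depth reached: 4

4


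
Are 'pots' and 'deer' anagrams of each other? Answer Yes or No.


Sorted letters of 'pots': 'opst'
Sorted letters of 'deer': 'deer'
They do not match.

No


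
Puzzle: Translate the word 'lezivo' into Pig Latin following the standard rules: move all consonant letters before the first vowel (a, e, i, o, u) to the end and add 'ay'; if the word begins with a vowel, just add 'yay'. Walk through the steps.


'lezivo': move consonant cluster 'l' to end and add 'ay': 'ezivolay'.

ezivolay


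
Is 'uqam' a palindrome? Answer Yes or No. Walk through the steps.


Forward: 'uqam'
Reversed: 'maqu'
They differ.

No


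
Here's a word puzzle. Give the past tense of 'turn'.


Apply rule: Add -ed. 'turn' becomes 'turned'.

turned


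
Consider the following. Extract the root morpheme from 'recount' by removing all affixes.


Remove prefix 're' from 'recount' to get root 'count'.

count


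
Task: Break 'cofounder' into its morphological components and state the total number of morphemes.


Step 1: Identify prefix: 'co' (meaning: together)
Step 2: Identify root: 'found'
Step 3: Identify suffix(es): 'er'
Decomposition: co- (prefix: together) + found (root) + -er (suffix: one who)
Total morphemes: 3

3 morphemes (co- (prefix: together) + found (root) + -er (suffix: one who))


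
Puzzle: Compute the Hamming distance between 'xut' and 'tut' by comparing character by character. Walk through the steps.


Alignment:
Position 1: 'x' vs 't' = DIFFER
Position 2: 'u' vs 'u' = match
Position 3: 't' vs 't' = match
Total differences: 1

1


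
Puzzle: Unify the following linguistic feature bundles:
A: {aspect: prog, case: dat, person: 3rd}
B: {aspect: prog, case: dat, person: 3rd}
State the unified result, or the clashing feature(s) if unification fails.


Compare features:
aspect: A=prog vs B=prog -> unified: prog
case: A=dat vs B=dat -> unified: dat
person: A=3rd vs B=3rd -> unified: 3rd
No clashes found.

Unified: {aspect: prog, case: dat, person: 3rd}


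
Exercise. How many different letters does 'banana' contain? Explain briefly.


Unique letters in 'banana': {a, b, n} = 3 distinct letters.

3


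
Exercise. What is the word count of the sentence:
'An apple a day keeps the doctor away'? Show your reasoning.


Split into words: An | apple | a | day | keeps | the | doctor | away = 8 words.

8


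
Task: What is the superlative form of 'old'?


Apply superlative formation (add -est): 'old' -> 'oldest'.

oldest


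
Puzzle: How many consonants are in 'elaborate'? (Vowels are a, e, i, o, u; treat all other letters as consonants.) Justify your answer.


Consonants in 'elaborate': l, b, r, t = 4 consonants.

4


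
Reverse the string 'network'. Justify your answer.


Reverse 'network' character by character: 'krowten'.

krowten


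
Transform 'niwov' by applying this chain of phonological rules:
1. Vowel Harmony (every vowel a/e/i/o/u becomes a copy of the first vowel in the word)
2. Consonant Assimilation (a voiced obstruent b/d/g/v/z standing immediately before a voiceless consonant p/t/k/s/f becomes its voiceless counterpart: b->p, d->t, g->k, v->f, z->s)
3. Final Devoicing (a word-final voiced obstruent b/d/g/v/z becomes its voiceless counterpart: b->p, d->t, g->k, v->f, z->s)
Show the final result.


Starting form: 'niwov'
Rule 1: Vowel Harmony: all vowels become 'i' (matching first vowel). 'niwov' -> 'niwiv'
Rule 2: Consonant Assimilation: no voiced obstruent (b/d/g/v/z) stands immediately before a voiceless consonant (p/t/k/s/f). No change.
Rule 3: Final Devoicing: word-final voiced obstruent 'v' becomes voiceless 'f'. 'niwiv' -> 'niwif'
Final form: 'niwif'

niwif


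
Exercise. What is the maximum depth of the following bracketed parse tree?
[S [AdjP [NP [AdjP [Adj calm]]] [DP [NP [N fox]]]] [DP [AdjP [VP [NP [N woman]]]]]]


Count bracket nesting levels:
'[' at pos 0: depth = 1
'[' at pos 3: depth = 2
'[' at pos 9: depth = 3
'[' at pos 13: depth = 4
'[' at pos 19: depth = 5
'[' at pos 32: depth = 3
'[' at pos 36: depth = 4
'[' at pos 40: depth = 5
'[' at pos 51: depth = 2
'[' at pos 55: depth = 3
'[' at pos 61: depth = 4
'[' at pos 65: depth = 5
'[' at pos 69: depth = 6
Maximum depth reached: 6

6


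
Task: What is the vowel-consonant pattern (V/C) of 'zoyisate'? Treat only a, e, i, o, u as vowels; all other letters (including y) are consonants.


Letter mapping: z = C, o = V, y = C, i = V, s = C, a = V, t = C, e = V.

CVCVCVCV


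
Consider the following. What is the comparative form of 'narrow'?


Apply comparative formation (add -er): 'narrow' -> 'narrower'.

narrower


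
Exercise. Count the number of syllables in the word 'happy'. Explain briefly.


Break 'happy' into syllables: hap-py -> hap | py = 2 syllables

2 syllables


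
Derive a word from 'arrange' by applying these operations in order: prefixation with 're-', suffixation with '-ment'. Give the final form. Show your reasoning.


Step 1: Add prefix 're-' to 'arrange' = 'rearrange'
Step 2: Add suffix '-ment' to 'rearrange' = 'rearrangement'

rearrangement


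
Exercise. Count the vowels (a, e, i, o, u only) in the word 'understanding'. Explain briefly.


Vowels in 'understanding': u, e, a, i = 4 vowels.

4


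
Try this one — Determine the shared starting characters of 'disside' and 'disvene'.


Compare from the start: 3 characters match: 'dis'. Mismatch at position 4: 's' vs 'v'.

dis


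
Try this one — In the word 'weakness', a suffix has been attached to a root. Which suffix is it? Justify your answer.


The word 'weakness' = 'weak' (root) + '-ness' (suffix). The suffix is '-ness'.

ness


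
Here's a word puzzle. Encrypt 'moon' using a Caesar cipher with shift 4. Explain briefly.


Shift each letter by 4: m -> q, o -> s, o -> s, n -> r. Result: 'qssr'.

qssr


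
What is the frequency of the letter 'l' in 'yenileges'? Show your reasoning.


Letter 'l' in 'yenileges': found at position(s) 5 = 1 occurrence(s).

1


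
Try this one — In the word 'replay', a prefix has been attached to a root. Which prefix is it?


The word 'replay' = 're' (prefix) + 'play' (root). The prefix is 're'.

re


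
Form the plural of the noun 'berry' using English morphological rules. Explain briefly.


Apply rule: Change -y to -ies (consonant + y). 'berry' becomes 'berries'.

berries


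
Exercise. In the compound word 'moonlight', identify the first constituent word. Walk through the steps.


Split 'moonlight' into 'moon' + 'light'. The first part is 'moon'.

moon


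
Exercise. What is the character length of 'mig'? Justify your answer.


Spell out 'mig' and number each letter: m(1), i(2), g(3). Total: 3 letters.

3


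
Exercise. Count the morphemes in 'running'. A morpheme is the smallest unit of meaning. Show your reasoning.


Decomposition: run (root) + -ing (suffix) = 2 morpheme(s)

2 morphemes


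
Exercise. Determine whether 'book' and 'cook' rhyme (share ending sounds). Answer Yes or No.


Rime (stressed vowel + following sounds) of 'book': -ook = /ʊk/
Rime of 'cook': -ook = /ʊk/
/ʊk/ and /ʊk/ are the same ending sound, so the words rhyme.

Yes


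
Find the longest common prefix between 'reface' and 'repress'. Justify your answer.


Compare from the start: 2 characters match: 're'. Mismatch at position 3: 'f' vs 'p'.

re


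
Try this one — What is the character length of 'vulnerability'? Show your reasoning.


Spell out 'vulnerability' and number each letter: v(1), u(2), l(3), n(4), e(5), r(6), a(7), b(8), i(9), l(10), i(11), t(12), y(13). Total: 13 letters.

13


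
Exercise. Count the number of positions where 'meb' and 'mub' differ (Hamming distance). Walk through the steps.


Alignment:
Position 1: 'm' vs 'm' = match
Position 2: 'e' vs 'u' = DIFFER
Position 3: 'b' vs 'b' = match
Total differences: 1

1


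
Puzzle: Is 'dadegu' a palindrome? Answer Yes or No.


Forward: 'dadegu'
Reversed: 'ugedad'
They differ.

No


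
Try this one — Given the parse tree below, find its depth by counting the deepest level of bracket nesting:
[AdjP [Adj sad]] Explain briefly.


Count bracket nesting levels:
'[' at pos 0: depth = 1
'[' at pos 6: depth = 2
Maximum depth reached: 2

2


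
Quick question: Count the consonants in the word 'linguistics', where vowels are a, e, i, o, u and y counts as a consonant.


Consonants in 'linguistics': l, n, g, s, t, c, s = 7 consonants.

7


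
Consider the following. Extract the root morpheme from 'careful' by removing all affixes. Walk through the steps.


Remove suffix '-ful' from 'careful' to get root 'care'.

care


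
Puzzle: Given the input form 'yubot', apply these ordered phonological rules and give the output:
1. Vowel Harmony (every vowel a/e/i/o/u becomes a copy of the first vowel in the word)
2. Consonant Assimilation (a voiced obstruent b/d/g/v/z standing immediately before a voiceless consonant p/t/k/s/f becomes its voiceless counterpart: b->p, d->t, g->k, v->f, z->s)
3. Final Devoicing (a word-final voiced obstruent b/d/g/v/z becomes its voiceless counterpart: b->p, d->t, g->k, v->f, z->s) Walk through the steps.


Starting form: 'yubot'
Rule 1: Vowel Harmony: all vowels become 'u' (matching first vowel). 'yubot' -> 'yubut'
Rule 2: Consonant Assimilation: no voiced obstruent (b/d/g/v/z) stands immediately before a voiceless consonant (p/t/k/s/f). No change.
Rule 3: Final Devoicing: final consonant 't' is not one of the voiced obstruents b/d/g/v/z. No change.
Final form: 'yubut'

yubut


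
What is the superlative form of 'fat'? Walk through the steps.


Apply superlative formation (double final consonant, add -est): 'fat' -> 'fattest'.

fattest


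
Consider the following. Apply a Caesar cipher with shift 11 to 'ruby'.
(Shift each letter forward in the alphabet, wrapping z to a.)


Shift each letter by 11: r -> c, u -> f, b -> m, y -> j. Result: 'cfmj'.

cfmj


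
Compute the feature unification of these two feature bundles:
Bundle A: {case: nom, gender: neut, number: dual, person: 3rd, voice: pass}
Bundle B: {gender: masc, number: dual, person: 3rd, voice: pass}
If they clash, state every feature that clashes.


Compare features:
case: A=nom vs B=_ -> unified: nom
gender: A=neut vs B=masc -> CLASH
number: A=dual vs B=dual -> unified: dual
person: A=3rd vs B=3rd -> unified: 3rd
voice: A=pass vs B=pass -> unified: pass
Clash detected on feature 'gender' (neut vs masc); unification fails.

CLASH on 'gender' (neut vs masc)


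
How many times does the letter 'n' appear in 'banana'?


Letter 'n' in 'banana': found at position(s) 3, 5 = 2 occurrence(s).

2


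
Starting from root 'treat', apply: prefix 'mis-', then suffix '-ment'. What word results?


Step 1: Add prefix 'mis-' to 'treat' = 'mistreat'
Step 2: Add suffix '-ment' to 'mistreat' = 'mistreatment'

mistreatment


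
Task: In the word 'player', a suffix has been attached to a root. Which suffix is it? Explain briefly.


The word 'player' = 'play' (root) + '-er' (suffix). The suffix is '-er'.

er


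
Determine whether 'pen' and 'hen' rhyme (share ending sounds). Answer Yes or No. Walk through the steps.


Rime (stressed vowel + following sounds) of 'pen': -en = /ɛn/
Rime of 'hen': -en = /ɛn/
/ɛn/ and /ɛn/ are the same ending sound, so the words rhyme.

Yes


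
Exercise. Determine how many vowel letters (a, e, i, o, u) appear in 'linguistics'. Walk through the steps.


Vowels in 'linguistics': i, u, i, i = 4 vowels.

4


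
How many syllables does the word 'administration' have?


Break 'administration' into syllables: ad-min-is-tra-tion -> ad | min | is | tra | tion = 5 syllables

5 syllables


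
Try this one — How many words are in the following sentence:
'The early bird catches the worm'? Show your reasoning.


Split into words: The | early | bird | catches | the | worm = 6 words.

6


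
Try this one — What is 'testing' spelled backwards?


Reverse 'testing' character by character: 'gnitset'.

gnitset


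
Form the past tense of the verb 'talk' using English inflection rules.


Apply rule: Add -ed. 'talk' becomes 'talked'.

talked


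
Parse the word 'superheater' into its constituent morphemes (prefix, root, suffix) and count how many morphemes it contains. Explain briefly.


Step 1: Identify prefix: 'super' (meaning: above)
Step 2: Identify root: 'heat'
Step 3: Identify suffix(es): 'er'
Decomposition: super- (prefix: above) + heat (root) + -er (suffix: one who)
Total morphemes: 3

3 morphemes (super- (prefix: above) + heat (root) + -er (suffix: one who))


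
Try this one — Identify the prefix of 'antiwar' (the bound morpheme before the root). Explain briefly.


The word 'antiwar' = 'anti' (prefix) + 'war' (root). The prefix is 'anti'.

anti


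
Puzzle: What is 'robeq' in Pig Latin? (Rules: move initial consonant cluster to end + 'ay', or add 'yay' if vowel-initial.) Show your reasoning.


'robeq': move consonant cluster 'r' to end and add 'ay': 'obeqray'.

obeqray


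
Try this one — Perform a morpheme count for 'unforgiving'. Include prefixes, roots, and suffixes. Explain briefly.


Decomposition: un- (prefix) + forgive (root) + -ing (suffix) = 3 morpheme(s)

3 morphemes


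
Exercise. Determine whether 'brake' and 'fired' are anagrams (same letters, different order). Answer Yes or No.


Sorted letters of 'brake': 'abekr'
Sorted letters of 'fired': 'defir'
They do not match.

No


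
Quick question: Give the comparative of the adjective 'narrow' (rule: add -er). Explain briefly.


Apply comparative formation (add -er): 'narrow' -> 'narrower'.

narrower


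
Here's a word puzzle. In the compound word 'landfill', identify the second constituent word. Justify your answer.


Split 'landfill' into 'land' + 'fill'. The second part is 'fill'.

fill


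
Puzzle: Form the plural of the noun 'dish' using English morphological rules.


Apply rule: Add -es (sibilant/fricative ending). 'dish' becomes 'dishes'.

dishes


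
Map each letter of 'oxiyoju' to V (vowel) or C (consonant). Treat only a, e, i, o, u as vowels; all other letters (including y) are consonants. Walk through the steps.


Letter mapping: o = V, x = C, i = V, y = C, o = V, j = C, u = V.

VCVCVCV


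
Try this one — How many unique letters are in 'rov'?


Unique letters in 'rov': {o, r, v} = 3 distinct letters.

3


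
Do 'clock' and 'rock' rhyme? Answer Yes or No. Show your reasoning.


Rime (stressed vowel + following sounds) of 'clock': -ock = /ɒk/
Rime of 'rock': -ock = /ɒk/
/ɒk/ and /ɒk/ are the same ending sound, so the words rhyme.

Yes


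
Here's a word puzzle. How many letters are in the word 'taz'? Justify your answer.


Spell out 'taz' and number each letter: t(1), a(2), z(3). Total: 3 letters.

3


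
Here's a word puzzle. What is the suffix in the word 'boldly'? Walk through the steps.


The word 'boldly' = 'bold' (root) + '-ly' (suffix). The suffix is '-ly'.

ly


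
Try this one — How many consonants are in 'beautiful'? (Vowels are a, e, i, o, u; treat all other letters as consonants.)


Consonants in 'beautiful': b, t, f, l = 4 consonants.

4


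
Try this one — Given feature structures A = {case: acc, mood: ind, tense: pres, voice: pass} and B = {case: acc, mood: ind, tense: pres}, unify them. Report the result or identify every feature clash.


Compare features:
case: A=acc vs B=acc -> unified: acc
mood: A=ind vs B=ind -> unified: ind
tense: A=pres vs B=pres -> unified: pres
voice: A=pass vs B=_ -> unified: pass
No clashes found.

Unified: {case: acc, mood: ind, tense: pres, voice: pass}


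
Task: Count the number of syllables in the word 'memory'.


Break 'memory' into syllables: mem-o-ry -> mem | o | ry = 3 syllables

3 syllables


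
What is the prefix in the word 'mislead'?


The word 'mislead' = 'mis' (prefix) + 'lead' (root). The prefix is 'mis'.

mis


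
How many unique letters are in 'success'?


Unique letters in 'success': {c, e, s, u} = 4 distinct letters.

4


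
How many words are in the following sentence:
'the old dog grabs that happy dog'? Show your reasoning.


Split into words: the | old | dog | grabs | that | happy | dog = 7 words.

7


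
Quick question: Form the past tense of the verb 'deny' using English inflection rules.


Apply rule: Change -y to -ied. 'deny' becomes 'denied'.

denied


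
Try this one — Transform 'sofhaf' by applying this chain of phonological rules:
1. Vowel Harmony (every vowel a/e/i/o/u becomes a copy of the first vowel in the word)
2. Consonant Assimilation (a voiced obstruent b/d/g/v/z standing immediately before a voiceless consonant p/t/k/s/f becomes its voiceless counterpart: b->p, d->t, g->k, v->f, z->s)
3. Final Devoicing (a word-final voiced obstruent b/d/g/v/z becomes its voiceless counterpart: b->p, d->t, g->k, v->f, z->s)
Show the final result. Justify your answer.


Starting form: 'sofhaf'
Rule 1: Vowel Harmony: all vowels become 'o' (matching first vowel). 'sofhaf' -> 'sofhof'
Rule 2: Consonant Assimilation: no voiced obstruent (b/d/g/v/z) stands immediately before a voiceless consonant (p/t/k/s/f). No change.
Rule 3: Final Devoicing: final consonant 'f' is not one of the voiced obstruents b/d/g/v/z. No change.
Final form: 'sofhof'

sofhof


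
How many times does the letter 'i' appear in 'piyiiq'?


Letter 'i' in 'piyiiq': found at position(s) 2, 4, 5 = 3 occurrence(s).

3


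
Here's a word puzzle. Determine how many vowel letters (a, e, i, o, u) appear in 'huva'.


Vowels in 'huva': u, a = 2 vowels.

2


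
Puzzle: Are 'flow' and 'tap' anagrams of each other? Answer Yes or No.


Sorted letters of 'flow': 'flow'
Sorted letters of 'tap': 'apt'
They do not match.

No


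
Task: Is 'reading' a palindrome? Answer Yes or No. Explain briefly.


Forward: 'reading'
Reversed: 'gnidaer'
They differ.

No


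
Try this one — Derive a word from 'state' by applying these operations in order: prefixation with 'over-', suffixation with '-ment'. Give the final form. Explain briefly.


Step 1: Add prefix 'over-' to 'state' = 'overstate'
Step 2: Add suffix '-ment' to 'overstate' = 'overstatement'

overstatement


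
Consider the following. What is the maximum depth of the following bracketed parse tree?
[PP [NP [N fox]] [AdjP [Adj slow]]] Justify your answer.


Count bracket nesting levels:
'[' at pos 0: depth = 1
'[' at pos 4: depth = 2
'[' at pos 8: depth = 3
'[' at pos 17: depth = 2
'[' at pos 23: depth = 3
Maximum depth reached: 3

3


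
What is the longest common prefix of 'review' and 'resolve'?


Compare from the start: 2 characters match: 're'. Mismatch at position 3: 'v' vs 's'.

re


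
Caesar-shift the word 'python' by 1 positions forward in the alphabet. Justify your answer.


Shift each letter by 1: p -> q, y -> z, t -> u, h -> i, o -> p, n -> o. Result: 'qzuipo'.

qzuipo


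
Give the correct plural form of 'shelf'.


Apply rule: Change -f to -ves. 'shelf' becomes 'shelves'.

shelves


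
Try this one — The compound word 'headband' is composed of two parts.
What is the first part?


Split 'headband' into 'head' + 'band'. The first part is 'head'.

head


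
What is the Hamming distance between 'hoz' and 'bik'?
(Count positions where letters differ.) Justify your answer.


Alignment:
Position 1: 'h' vs 'b' = DIFFER
Position 2: 'o' vs 'i' = DIFFER
Position 3: 'z' vs 'k' = DIFFER
Total differences: 3

3


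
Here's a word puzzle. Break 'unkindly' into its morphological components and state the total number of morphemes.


Step 1: Identify prefix: 'un' (meaning: not/reverse)
Step 2: Identify root: 'kind'
Step 3: Identify suffix(es): 'ly'
Decomposition: un- (prefix: not/reverse) + kind (root) + -ly (suffix: in manner of)
Total morphemes: 3

3 morphemes (un- (prefix: not/reverse) + kind (root) + -ly (suffix: in manner of))


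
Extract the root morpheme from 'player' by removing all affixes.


Remove suffix '-er' from 'player' to get root 'play'.

play


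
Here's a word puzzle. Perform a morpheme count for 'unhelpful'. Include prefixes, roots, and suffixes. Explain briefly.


Decomposition: un- (prefix) + help (root) + -ful (suffix) = 3 morpheme(s)

3 morphemes


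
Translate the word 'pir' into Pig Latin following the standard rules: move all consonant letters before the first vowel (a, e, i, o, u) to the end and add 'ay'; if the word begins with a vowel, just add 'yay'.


'pir': move consonant cluster 'p' to end and add 'ay': 'irpay'.

irpay


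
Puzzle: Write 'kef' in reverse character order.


Reverse 'kef' character by character: 'fek'.

fek


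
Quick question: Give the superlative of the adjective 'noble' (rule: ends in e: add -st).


Apply superlative formation (ends in e: add -st): 'noble' -> 'noblest'.

noblest


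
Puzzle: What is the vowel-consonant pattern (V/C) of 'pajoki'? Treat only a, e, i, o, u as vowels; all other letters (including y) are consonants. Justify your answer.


Letter mapping: p = C, a = V, j = C, o = V, k = C, i = V.

CVCVCV


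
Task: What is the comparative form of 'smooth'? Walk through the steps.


Apply comparative formation (add -er): 'smooth' -> 'smoother'.

smoother


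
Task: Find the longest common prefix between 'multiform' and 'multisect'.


Compare from the start: 5 characters match: 'multi'. Mismatch at position 6: 'f' vs 's'.

multi


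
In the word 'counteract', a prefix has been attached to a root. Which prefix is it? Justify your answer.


The word 'counteract' = 'counter' (prefix) + 'act' (root). The prefix is 'counter'.

counter


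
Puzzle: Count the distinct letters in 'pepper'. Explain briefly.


Unique letters in 'pepper': {e, p, r} = 3 distinct letters.

3


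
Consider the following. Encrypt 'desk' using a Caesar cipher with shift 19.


Shift each letter by 19: d -> w, e -> x, s -> l, k -> d. Result: 'wxld'.

wxld


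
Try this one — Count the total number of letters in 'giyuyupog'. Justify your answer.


Spell out 'giyuyupog' and number each letter: g(1), i(2), y(3), u(4), y(5), u(6), p(7), o(8), g(9). Total: 9 letters.

9


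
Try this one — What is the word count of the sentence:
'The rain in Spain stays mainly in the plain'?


Split into words: The | rain | in | Spain | stays | mainly | in | the | plain = 9 words.

9


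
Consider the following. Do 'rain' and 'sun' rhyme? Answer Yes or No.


Rime (stressed vowel + following sounds) of 'rain': -ain = /eɪn/
Rime of 'sun': -un = /ʌn/
/eɪn/ and /ʌn/ are different ending sounds, so the words do not rhyme.

No


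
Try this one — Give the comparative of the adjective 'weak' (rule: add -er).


Apply comparative formation (add -er): 'weak' -> 'weaker'.

weaker


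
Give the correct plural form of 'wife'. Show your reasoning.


Apply rule: Change -fe to -ves. 'wife' becomes 'wives'.

wives


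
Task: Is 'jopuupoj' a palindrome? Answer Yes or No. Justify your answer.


Forward: 'jopuupoj'
Reversed: 'jopuupoj'
They are identical.

Yes


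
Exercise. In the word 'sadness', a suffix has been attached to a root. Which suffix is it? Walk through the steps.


The word 'sadness' = 'sad' (root) + '-ness' (suffix). The suffix is '-ness'.

ness


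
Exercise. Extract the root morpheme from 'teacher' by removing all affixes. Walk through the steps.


Remove suffix '-er' from 'teacher' to get root 'teach'.

teach


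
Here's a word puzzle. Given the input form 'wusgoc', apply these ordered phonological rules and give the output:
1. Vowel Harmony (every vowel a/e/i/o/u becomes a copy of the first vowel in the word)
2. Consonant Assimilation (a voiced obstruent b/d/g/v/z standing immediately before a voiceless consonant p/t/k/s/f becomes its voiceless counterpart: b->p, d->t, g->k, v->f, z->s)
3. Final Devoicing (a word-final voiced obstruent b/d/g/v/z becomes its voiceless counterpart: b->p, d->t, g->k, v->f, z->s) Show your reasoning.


Starting form: 'wusgoc'
Rule 1: Vowel Harmony: all vowels become 'u' (matching first vowel). 'wusgoc' -> 'wusguc'
Rule 2: Consonant Assimilation: no voiced obstruent (b/d/g/v/z) stands immediately before a voiceless consonant (p/t/k/s/f). No change.
Rule 3: Final Devoicing: final consonant 'c' is not one of the voiced obstruents b/d/g/v/z. No change.
Final form: 'wusguc'

wusguc
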